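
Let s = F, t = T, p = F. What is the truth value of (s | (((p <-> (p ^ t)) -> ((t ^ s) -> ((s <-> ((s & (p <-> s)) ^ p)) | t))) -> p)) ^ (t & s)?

F

p ^ t = F ^ T = T
p <-> (p ^ t) = F <-> T = F
t ^ s = T ^ F = T
p <-> s = F <-> F = T
s & (p <-> s) = F & T = F
(s & (p <-> s)) ^ p = F ^ F = F
s <-> ((s & (p <-> s)) ^ p) = F <-> F = T
(s <-> ((s & (p <-> s)) ^ p)) | t = T | T = T
(t ^ s) -> ((s <-> ((s & (p <-> s)) ^ p)) | t) = T -> T = T
(p <-> (p ^ t)) -> ((t ^ s) -> ((s <-> ((s & (p <-> s)) ^ p)) | t)) = F -> T = T
((p <-> (p ^ t)) -> ((t ^ s) -> ((s <-> ((s & (p <-> s)) ^ p)) | t))) -> p = T -> F = F
s | (((p <-> (p ^ t)) -> ((t ^ s) -> ((s <-> ((s & (p <-> s)) ^ p)) | t))) -> p) = F | F = F
t & s = T & F = F
(s | (((p <-> (p ^ t)) -> ((t ^ s) -> ((s <-> ((s & (p <-> s)) ^ p)) | t))) -> p)) ^ (t & s) = F ^ F = F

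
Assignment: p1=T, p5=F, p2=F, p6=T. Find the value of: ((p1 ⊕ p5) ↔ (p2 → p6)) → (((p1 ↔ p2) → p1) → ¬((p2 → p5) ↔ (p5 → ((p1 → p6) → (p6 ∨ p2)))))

F

p1 ⊕ p5 = T ⊕ F = T
p2 → p6 = F → T = T
(p1 ⊕ p5) ↔ (p2 → p6) = T ↔ T = T
p1 ↔ p2 = T ↔ F = F
(p1 ↔ p2) → p1 = F → T = T
p2 → p5 = F → F = T
p1 → p6 = T → T = T
p6 ∨ p2 = T ∨ F = T
(p1 → p6) → (p6 ∨ p2) = T → T = T
p5 → ((p1 → p6) → (p6 ∨ p2)) = F → T = T
(p2 → p5) ↔ (p5 → ((p1 → p6) → (p6 ∨ p2))) = T ↔ T = T
¬((p2 → p5) ↔ (p5 → ((p1 → p6) → (p6 ∨ p2)))) = ¬T = F
((p1 ↔ p2) → p1) → ¬((p2 → p5) ↔ (p5 → ((p1 → p6) → (p6 ∨ p2)))) = T → F = F
((p1 ⊕ p5) ↔ (p2 → p6)) → (((p1 ↔ p2) → p1) → ¬((p2 → p5) ↔ (p5 → ((p1 → p6) → (p6 ∨ p2))))) = T → F = F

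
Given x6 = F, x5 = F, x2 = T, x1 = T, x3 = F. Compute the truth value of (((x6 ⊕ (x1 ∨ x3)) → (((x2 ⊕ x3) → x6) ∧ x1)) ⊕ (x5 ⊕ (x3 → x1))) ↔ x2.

T

x1 ∨ x3 = T ∨ F = T
x6 ⊕ (x1 ∨ x3) = F ⊕ T = T
x2 ⊕ x3 = T ⊕ F = T
(x2 ⊕ x3) → x6 = T → F = F
((x2 ⊕ x3) → x6) ∧ x1 = F ∧ T = F
(x6 ⊕ (x1 ∨ x3)) → (((x2 ⊕ x3) → x6) ∧ x1) = T → F = F
x3 → x1 = F → T = T
x5 ⊕ (x3 → x1) = F ⊕ T = T
((x6 ⊕ (x1 ∨ x3)) → (((x2 ⊕ x3) → x6) ∧ x1)) ⊕ (x5 ⊕ (x3 → x1)) = F ⊕ T = T
(((x6 ⊕ (x1 ∨ x3)) → (((x2 ⊕ x3) → x6) ∧ x1)) ⊕ (x5 ⊕ (x3 → x1))) ↔ x2 = T ↔ T = T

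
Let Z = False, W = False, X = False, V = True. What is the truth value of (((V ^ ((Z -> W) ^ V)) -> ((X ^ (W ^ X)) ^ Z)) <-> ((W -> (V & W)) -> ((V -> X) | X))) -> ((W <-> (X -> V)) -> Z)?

True

Z -> W = False -> False = True
(Z -> W) ^ V = True ^ True = False
V ^ ((Z -> W) ^ V) = True ^ False = True
W ^ X = False ^ False = False
X ^ (W ^ X) = False ^ False = False
(X ^ (W ^ X)) ^ Z = False ^ False = False
(V ^ ((Z -> W) ^ V)) -> ((X ^ (W ^ X)) ^ Z) = True -> False = False
V & W = True & False = False
W -> (V & W) = False -> False = True
V -> X = True -> False = False
(V -> X) | X = False | False = False
(W -> (V & W)) -> ((V -> X) | X) = True -> False = False
((V ^ ((Z -> W) ^ V)) -> ((X ^ (W ^ X)) ^ Z)) <-> ((W -> (V & W)) -> ((V -> X) | X)) = False <-> False = True
X -> V = False -> True = True
W <-> (X -> V) = False <-> True = False
(W <-> (X -> V)) -> Z = False -> False = True
(((V ^ ((Z -> W) ^ V)) -> ((X ^ (W ^ X)) ^ Z)) <-> ((W -> (V & W)) -> ((V -> X) | X))) -> ((W <-> (X -> V)) -> Z) = True -> True = True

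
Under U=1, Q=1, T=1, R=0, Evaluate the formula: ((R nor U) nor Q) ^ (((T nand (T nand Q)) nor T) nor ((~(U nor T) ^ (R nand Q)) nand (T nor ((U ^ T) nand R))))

0

R nor U = 0 nor 1 = 0
(R nor U) nor Q = 0 nor 1 = 0
T nand Q = 1 nand 1 = 0
T nand (T nand Q) = 1 nand 0 = 1
(T nand (T nand Q)) nor T = 1 nor 1 = 0
U nor T = 1 nor 1 = 0
~(U nor T) = ~0 = 1
R nand Q = 0 nand 1 = 1
~(U nor T) ^ (R nand Q) = 1 ^ 1 = 0
U ^ T = 1 ^ 1 = 0
(U ^ T) nand R = 0 nand 0 = 1
T nor ((U ^ T) nand R) = 1 nor 1 = 0
(~(U nor T) ^ (R nand Q)) nand (T nor ((U ^ T) nand R)) = 0 nand 0 = 1
((T nand (T nand Q)) nor T) nor ((~(U nor T) ^ (R nand Q)) nand (T nor ((U ^ T) nand R))) = 0 nor 1 = 0
((R nor U) nor Q) ^ (((T nand (T nand Q)) nor T) nor ((~(U nor T) ^ (R nand Q)) nand (T nor ((U ^ T) nand R)))) = 0 ^ 0 = 0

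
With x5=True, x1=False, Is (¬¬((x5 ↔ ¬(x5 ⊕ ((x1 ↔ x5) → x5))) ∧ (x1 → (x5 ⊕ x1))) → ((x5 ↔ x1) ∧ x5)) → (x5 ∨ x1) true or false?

x1 ↔ x5 = False ↔ True = False
(x1 ↔ x5) → x5 = False → True = True
x5 ⊕ ((x1 ↔ x5) → x5) = True ⊕ True = False
¬(x5 ⊕ ((x1 ↔ x5) → x5)) = ¬False = True
x5 ↔ ¬(x5 ⊕ ((x1 ↔ x5) → x5)) = True ↔ True = True
x5 ⊕ x1 = True ⊕ False = True
x1 → (x5 ⊕ x1) = False → True = True
(x5 ↔ ¬(x5 ⊕ ((x1 ↔ x5) → x5))) ∧ (x1 → (x5 ⊕ x1)) = True ∧ True = True
¬((x5 ↔ ¬(x5 ⊕ ((x1 ↔ x5) → x5))) ∧ (x1 → (x5 ⊕ x1))) = ¬True = False
¬¬((x5 ↔ ¬(x5 ⊕ ((x1 ↔ x5) → x5))) ∧ (x1 → (x5 ⊕ x1))) = ¬False = True
x5 ↔ x1 = True ↔ False = False
(x5 ↔ x1) ∧ x5 = False ∧ True = False
¬¬((x5 ↔ ¬(x5 ⊕ ((x1 ↔ x5) → x5))) ∧ (x1 → (x5 ⊕ x1))) → ((x5 ↔ x1) ∧ x5) = True → False = False
x5 ∨ x1 = True ∨ False = True
(¬¬((x5 ↔ ¬(x5 ⊕ ((x1 ↔ x5) → x5))) ∧ (x1 → (x5 ⊕ x1))) → ((x5 ↔ x1) ∧ x5)) → (x5 ∨ x1) = False → True = True

True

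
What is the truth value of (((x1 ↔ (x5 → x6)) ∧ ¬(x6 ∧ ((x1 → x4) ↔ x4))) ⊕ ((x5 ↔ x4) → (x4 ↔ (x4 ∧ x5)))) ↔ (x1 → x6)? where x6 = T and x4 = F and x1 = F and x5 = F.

T

x5 → x6 = F → T = T
x1 ↔ (x5 → x6) = F ↔ T = F
x1 → x4 = F → F = T
(x1 → x4) ↔ x4 = T ↔ F = F
x6 ∧ ((x1 → x4) ↔ x4) = T ∧ F = F
¬(x6 ∧ ((x1 → x4) ↔ x4)) = ¬F = T
(x1 ↔ (x5 → x6)) ∧ ¬(x6 ∧ ((x1 → x4) ↔ x4)) = F ∧ T = F
x5 ↔ x4 = F ↔ F = T
x4 ∧ x5 = F ∧ F = F
x4 ↔ (x4 ∧ x5) = F ↔ F = T
(x5 ↔ x4) → (x4 ↔ (x4 ∧ x5)) = T → T = T
((x1 ↔ (x5 → x6)) ∧ ¬(x6 ∧ ((x1 → x4) ↔ x4))) ⊕ ((x5 ↔ x4) → (x4 ↔ (x4 ∧ x5))) = F ⊕ T = T
x1 → x6 = F → T = T
(((x1 ↔ (x5 → x6)) ∧ ¬(x6 ∧ ((x1 → x4) ↔ x4))) ⊕ ((x5 ↔ x4) → (x4 ↔ (x4 ∧ x5)))) ↔ (x1 → x6) = T ↔ T = T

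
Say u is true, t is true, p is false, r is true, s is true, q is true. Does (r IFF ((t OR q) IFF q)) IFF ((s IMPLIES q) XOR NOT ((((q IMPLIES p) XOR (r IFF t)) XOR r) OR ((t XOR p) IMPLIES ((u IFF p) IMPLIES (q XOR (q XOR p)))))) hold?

t OR q = true OR true = true
(t OR q) IFF q = true IFF true = true
r IFF ((t OR q) IFF q) = true IFF true = true
s IMPLIES q = true IMPLIES true = true
q IMPLIES p = true IMPLIES false = false
r IFF t = true IFF true = true
(q IMPLIES p) XOR (r IFF t) = false XOR true = true
((q IMPLIES p) XOR (r IFF t)) XOR r = true XOR true = false
t XOR p = true XOR false = true
u IFF p = true IFF false = false
q XOR p = true XOR false = true
q XOR (q XOR p) = true XOR true = false
(u IFF p) IMPLIES (q XOR (q XOR p)) = false IMPLIES false = true
(t XOR p) IMPLIES ((u IFF p) IMPLIES (q XOR (q XOR p))) = true IMPLIES true = true
(((q IMPLIES p) XOR (r IFF t)) XOR r) OR ((t XOR p) IMPLIES ((u IFF p) IMPLIES (q XOR (q XOR p)))) = false OR true = true
NOT ((((q IMPLIES p) XOR (r IFF t)) XOR r) OR ((t XOR p) IMPLIES ((u IFF p) IMPLIES (q XOR (q XOR p))))) = NOT true = false
(s IMPLIES q) XOR NOT ((((q IMPLIES p) XOR (r IFF t)) XOR r) OR ((t XOR p) IMPLIES ((u IFF p) IMPLIES (q XOR (q XOR p))))) = true XOR false = true
(r IFF ((t OR q) IFF q)) IFF ((s IMPLIES q) XOR NOT ((((q IMPLIES p) XOR (r IFF t)) XOR r) OR ((t XOR p) IMPLIES ((u IFF p) IMPLIES (q XOR (q XOR p)))))) = true IFF true = true

true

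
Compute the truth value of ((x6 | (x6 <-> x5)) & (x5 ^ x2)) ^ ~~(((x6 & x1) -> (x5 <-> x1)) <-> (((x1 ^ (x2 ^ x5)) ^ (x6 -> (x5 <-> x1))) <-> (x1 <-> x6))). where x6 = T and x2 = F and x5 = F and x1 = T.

x6 <-> x5 = T <-> F = F
x6 | (x6 <-> x5) = T | F = T
x5 ^ x2 = F ^ F = F
(x6 | (x6 <-> x5)) & (x5 ^ x2) = T & F = F
x6 & x1 = T & T = T
x5 <-> x1 = F <-> T = F
(x6 & x1) -> (x5 <-> x1) = T -> F = F
x2 ^ x5 = F ^ F = F
x1 ^ (x2 ^ x5) = T ^ F = T
x5 <-> x1 = F <-> T = F
x6 -> (x5 <-> x1) = T -> F = F
(x1 ^ (x2 ^ x5)) ^ (x6 -> (x5 <-> x1)) = T ^ F = T
x1 <-> x6 = T <-> T = T
((x1 ^ (x2 ^ x5)) ^ (x6 -> (x5 <-> x1))) <-> (x1 <-> x6) = T <-> T = T
((x6 & x1) -> (x5 <-> x1)) <-> (((x1 ^ (x2 ^ x5)) ^ (x6 -> (x5 <-> x1))) <-> (x1 <-> x6)) = F <-> T = F
~(((x6 & x1) -> (x5 <-> x1)) <-> (((x1 ^ (x2 ^ x5)) ^ (x6 -> (x5 <-> x1))) <-> (x1 <-> x6))) = ~F = T
~~(((x6 & x1) -> (x5 <-> x1)) <-> (((x1 ^ (x2 ^ x5)) ^ (x6 -> (x5 <-> x1))) <-> (x1 <-> x6))) = ~T = F
((x6 | (x6 <-> x5)) & (x5 ^ x2)) ^ ~~(((x6 & x1) -> (x5 <-> x1)) <-> (((x1 ^ (x2 ^ x5)) ^ (x6 -> (x5 <-> x1))) <-> (x1 <-> x6))) = F ^ F = F

F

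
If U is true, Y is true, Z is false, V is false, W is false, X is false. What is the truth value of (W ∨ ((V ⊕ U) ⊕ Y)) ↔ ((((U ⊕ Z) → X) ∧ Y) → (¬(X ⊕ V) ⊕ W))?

V ⊕ U = False ⊕ True = True
(V ⊕ U) ⊕ Y = True ⊕ True = False
W ∨ ((V ⊕ U) ⊕ Y) = False ∨ False = False
U ⊕ Z = True ⊕ False = True
(U ⊕ Z) → X = True → False = False
((U ⊕ Z) → X) ∧ Y = False ∧ True = False
X ⊕ V = False ⊕ False = False
¬(X ⊕ V) = ¬False = True
¬(X ⊕ V) ⊕ W = True ⊕ False = True
(((U ⊕ Z) → X) ∧ Y) → (¬(X ⊕ V) ⊕ W) = False → True = True
(W ∨ ((V ⊕ U) ⊕ Y)) ↔ ((((U ⊕ Z) → X) ∧ Y) → (¬(X ⊕ V) ⊕ W)) = False ↔ True = False

False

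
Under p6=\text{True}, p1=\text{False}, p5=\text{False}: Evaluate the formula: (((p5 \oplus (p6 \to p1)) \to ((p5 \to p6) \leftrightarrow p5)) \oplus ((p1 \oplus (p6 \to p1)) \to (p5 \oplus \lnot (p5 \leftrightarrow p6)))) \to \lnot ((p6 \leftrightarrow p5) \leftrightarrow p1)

\text{True}

Substituting p6=\text{True}, p1=\text{False}, p5=\text{False}:
p6 \to p1 = \text{True} \to \text{False} = \text{False}
p5 \oplus (p6 \to p1) = \text{False} \oplus \text{False} = \text{False}
p5 \to p6 = \text{False} \to \text{True} = \text{True}
(p5 \to p6) \leftrightarrow p5 = \text{True} \leftrightarrow \text{False} = \text{False}
(p5 \oplus (p6 \to p1)) \to ((p5 \to p6) \leftrightarrow p5) = \text{False} \to \text{False} = \text{True}
p6 \to p1 = \text{True} \to \text{False} = \text{False}
p1 \oplus (p6 \to p1) = \text{False} \oplus \text{False} = \text{False}
p5 \leftrightarrow p6 = \text{False} \leftrightarrow \text{True} = \text{False}
\lnot (p5 \leftrightarrow p6) = \lnot \text{False} = \text{True}
p5 \oplus \lnot (p5 \leftrightarrow p6) = \text{False} \oplus \text{True} = \text{True}
(p1 \oplus (p6 \to p1)) \to (p5 \oplus \lnot (p5 \leftrightarrow p6)) = \text{False} \to \text{True} = \text{True}
((p5 \oplus (p6 \to p1)) \to ((p5 \to p6) \leftrightarrow p5)) \oplus ((p1 \oplus (p6 \to p1)) \to (p5 \oplus \lnot (p5 \leftrightarrow p6))) = \text{True} \oplus \text{True} = \text{False}
p6 \leftrightarrow p5 = \text{True} \leftrightarrow \text{False} = \text{False}
(p6 \leftrightarrow p5) \leftrightarrow p1 = \text{False} \leftrightarrow \text{False} = \text{True}
\lnot ((p6 \leftrightarrow p5) \leftrightarrow p1) = \lnot \text{True} = \text{False}
(((p5 \oplus (p6 \to p1)) \to ((p5 \to p6) \leftrightarrow p5)) \oplus ((p1 \oplus (p6 \to p1)) \to (p5 \oplus \lnot (p5 \leftrightarrow p6)))) \to \lnot ((p6 \leftrightarrow p5) \leftrightarrow p1) = \text{False} \to \text{False} = \text{True}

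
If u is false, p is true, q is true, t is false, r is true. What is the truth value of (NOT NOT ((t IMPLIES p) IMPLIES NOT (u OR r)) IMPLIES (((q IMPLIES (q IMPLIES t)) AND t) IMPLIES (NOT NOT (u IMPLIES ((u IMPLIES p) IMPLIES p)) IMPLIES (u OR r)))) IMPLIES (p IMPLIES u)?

Substituting u=False, p=True, q=True, t=False, r=True:
t IMPLIES p = False IMPLIES True = True
u OR r = False OR True = True
NOT (u OR r) = NOT True = False
(t IMPLIES p) IMPLIES NOT (u OR r) = True IMPLIES False = False
NOT ((t IMPLIES p) IMPLIES NOT (u OR r)) = NOT False = True
NOT NOT ((t IMPLIES p) IMPLIES NOT (u OR r)) = NOT True = False
q IMPLIES t = True IMPLIES False = False
q IMPLIES (q IMPLIES t) = True IMPLIES False = False
(q IMPLIES (q IMPLIES t)) AND t = False AND False = False
u IMPLIES p = False IMPLIES True = True
(u IMPLIES p) IMPLIES p = True IMPLIES True = True
u IMPLIES ((u IMPLIES p) IMPLIES p) = False IMPLIES True = True
NOT (u IMPLIES ((u IMPLIES p) IMPLIES p)) = NOT True = False
NOT NOT (u IMPLIES ((u IMPLIES p) IMPLIES p)) = NOT False = True
u OR r = False OR True = True
NOT NOT (u IMPLIES ((u IMPLIES p) IMPLIES p)) IMPLIES (u OR r) = True IMPLIES True = True
((q IMPLIES (q IMPLIES t)) AND t) IMPLIES (NOT NOT (u IMPLIES ((u IMPLIES p) IMPLIES p)) IMPLIES (u OR r)) = False IMPLIES True = True
NOT NOT ((t IMPLIES p) IMPLIES NOT (u OR r)) IMPLIES (((q IMPLIES (q IMPLIES t)) AND t) IMPLIES (NOT NOT (u IMPLIES ((u IMPLIES p) IMPLIES p)) IMPLIES (u OR r))) = False IMPLIES True = True
p IMPLIES u = True IMPLIES False = False
(NOT NOT ((t IMPLIES p) IMPLIES NOT (u OR r)) IMPLIES (((q IMPLIES (q IMPLIES t)) AND t) IMPLIES (NOT NOT (u IMPLIES ((u IMPLIES p) IMPLIES p)) IMPLIES (u OR r)))) IMPLIES (p IMPLIES u) = True IMPLIES False = False

False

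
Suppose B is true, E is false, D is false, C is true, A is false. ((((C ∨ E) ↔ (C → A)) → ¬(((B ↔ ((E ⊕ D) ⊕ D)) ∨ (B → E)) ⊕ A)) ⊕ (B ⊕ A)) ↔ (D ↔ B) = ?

True

C ∨ E = True ∨ False = True
C → A = True → False = False
(C ∨ E) ↔ (C → A) = True ↔ False = False
E ⊕ D = False ⊕ False = False
(E ⊕ D) ⊕ D = False ⊕ False = False
B ↔ ((E ⊕ D) ⊕ D) = True ↔ False = False
B → E = True → False = False
(B ↔ ((E ⊕ D) ⊕ D)) ∨ (B → E) = False ∨ False = False
((B ↔ ((E ⊕ D) ⊕ D)) ∨ (B → E)) ⊕ A = False ⊕ False = False
¬(((B ↔ ((E ⊕ D) ⊕ D)) ∨ (B → E)) ⊕ A) = ¬False = True
((C ∨ E) ↔ (C → A)) → ¬(((B ↔ ((E ⊕ D) ⊕ D)) ∨ (B → E)) ⊕ A) = False → True = True
B ⊕ A = True ⊕ False = True
(((C ∨ E) ↔ (C → A)) → ¬(((B ↔ ((E ⊕ D) ⊕ D)) ∨ (B → E)) ⊕ A)) ⊕ (B ⊕ A) = True ⊕ True = False
D ↔ B = False ↔ True = False
((((C ∨ E) ↔ (C → A)) → ¬(((B ↔ ((E ⊕ D) ⊕ D)) ∨ (B → E)) ⊕ A)) ⊕ (B ⊕ A)) ↔ (D ↔ B) = False ↔ False = True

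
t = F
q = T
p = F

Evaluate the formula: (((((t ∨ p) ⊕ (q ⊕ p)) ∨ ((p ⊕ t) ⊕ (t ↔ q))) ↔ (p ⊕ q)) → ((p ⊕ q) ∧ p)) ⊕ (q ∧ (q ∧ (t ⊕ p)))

F

t ∨ p = F ∨ F = F
q ⊕ p = T ⊕ F = T
(t ∨ p) ⊕ (q ⊕ p) = F ⊕ T = T
p ⊕ t = F ⊕ F = F
t ↔ q = F ↔ T = F
(p ⊕ t) ⊕ (t ↔ q) = F ⊕ F = F
((t ∨ p) ⊕ (q ⊕ p)) ∨ ((p ⊕ t) ⊕ (t ↔ q)) = T ∨ F = T
p ⊕ q = F ⊕ T = T
(((t ∨ p) ⊕ (q ⊕ p)) ∨ ((p ⊕ t) ⊕ (t ↔ q))) ↔ (p ⊕ q) = T ↔ T = T
p ⊕ q = F ⊕ T = T
(p ⊕ q) ∧ p = T ∧ F = F
((((t ∨ p) ⊕ (q ⊕ p)) ∨ ((p ⊕ t) ⊕ (t ↔ q))) ↔ (p ⊕ q)) → ((p ⊕ q) ∧ p) = T → F = F
t ⊕ p = F ⊕ F = F
q ∧ (t ⊕ p) = T ∧ F = F
q ∧ (q ∧ (t ⊕ p)) = T ∧ F = F
(((((t ∨ p) ⊕ (q ⊕ p)) ∨ ((p ⊕ t) ⊕ (t ↔ q))) ↔ (p ⊕ q)) → ((p ⊕ q) ∧ p)) ⊕ (q ∧ (q ∧ (t ⊕ p))) = F ⊕ F = F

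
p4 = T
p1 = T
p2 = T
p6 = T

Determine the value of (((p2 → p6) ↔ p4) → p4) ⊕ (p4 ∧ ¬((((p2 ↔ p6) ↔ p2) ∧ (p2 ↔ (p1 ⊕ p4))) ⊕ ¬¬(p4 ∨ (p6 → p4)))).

p2 → p6 = T → T = T
(p2 → p6) ↔ p4 = T ↔ T = T
((p2 → p6) ↔ p4) → p4 = T → T = T
p2 ↔ p6 = T ↔ T = T
(p2 ↔ p6) ↔ p2 = T ↔ T = T
p1 ⊕ p4 = T ⊕ T = F
p2 ↔ (p1 ⊕ p4) = T ↔ F = F
((p2 ↔ p6) ↔ p2) ∧ (p2 ↔ (p1 ⊕ p4)) = T ∧ F = F
p6 → p4 = T → T = T
p4 ∨ (p6 → p4) = T ∨ T = T
¬(p4 ∨ (p6 → p4)) = ¬T = F
¬¬(p4 ∨ (p6 → p4)) = ¬F = T
(((p2 ↔ p6) ↔ p2) ∧ (p2 ↔ (p1 ⊕ p4))) ⊕ ¬¬(p4 ∨ (p6 → p4)) = F ⊕ T = T
¬((((p2 ↔ p6) ↔ p2) ∧ (p2 ↔ (p1 ⊕ p4))) ⊕ ¬¬(p4 ∨ (p6 → p4))) = ¬T = F
p4 ∧ ¬((((p2 ↔ p6) ↔ p2) ∧ (p2 ↔ (p1 ⊕ p4))) ⊕ ¬¬(p4 ∨ (p6 → p4))) = T ∧ F = F
(((p2 → p6) ↔ p4) → p4) ⊕ (p4 ∧ ¬((((p2 ↔ p6) ↔ p2) ∧ (p2 ↔ (p1 ⊕ p4))) ⊕ ¬¬(p4 ∨ (p6 → p4)))) = T ⊕ F = T

T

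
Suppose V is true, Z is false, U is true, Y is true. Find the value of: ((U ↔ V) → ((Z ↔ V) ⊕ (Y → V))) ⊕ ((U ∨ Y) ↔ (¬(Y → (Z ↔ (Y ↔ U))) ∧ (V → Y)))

F

U ↔ V = T ↔ T = T
Z ↔ V = F ↔ T = F
Y → V = T → T = T
(Z ↔ V) ⊕ (Y → V) = F ⊕ T = T
(U ↔ V) → ((Z ↔ V) ⊕ (Y → V)) = T → T = T
U ∨ Y = T ∨ T = T
Y ↔ U = T ↔ T = T
Z ↔ (Y ↔ U) = F ↔ T = F
Y → (Z ↔ (Y ↔ U)) = T → F = F
¬(Y → (Z ↔ (Y ↔ U))) = ¬F = T
V → Y = T → T = T
¬(Y → (Z ↔ (Y ↔ U))) ∧ (V → Y) = T ∧ T = T
(U ∨ Y) ↔ (¬(Y → (Z ↔ (Y ↔ U))) ∧ (V → Y)) = T ↔ T = T
((U ↔ V) → ((Z ↔ V) ⊕ (Y → V))) ⊕ ((U ∨ Y) ↔ (¬(Y → (Z ↔ (Y ↔ U))) ∧ (V → Y))) = T ⊕ T = F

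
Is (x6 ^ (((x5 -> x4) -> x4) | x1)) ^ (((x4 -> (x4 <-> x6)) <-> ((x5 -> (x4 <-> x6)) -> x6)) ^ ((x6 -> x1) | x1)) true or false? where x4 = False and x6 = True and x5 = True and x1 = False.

True

x5 -> x4 = True -> False = False
(x5 -> x4) -> x4 = False -> False = True
((x5 -> x4) -> x4) | x1 = True | False = True
x6 ^ (((x5 -> x4) -> x4) | x1) = True ^ True = False
x4 <-> x6 = False <-> True = False
x4 -> (x4 <-> x6) = False -> False = True
x4 <-> x6 = False <-> True = False
x5 -> (x4 <-> x6) = True -> False = False
(x5 -> (x4 <-> x6)) -> x6 = False -> True = True
(x4 -> (x4 <-> x6)) <-> ((x5 -> (x4 <-> x6)) -> x6) = True <-> True = True
x6 -> x1 = True -> False = False
(x6 -> x1) | x1 = False | False = False
((x4 -> (x4 <-> x6)) <-> ((x5 -> (x4 <-> x6)) -> x6)) ^ ((x6 -> x1) | x1) = True ^ False = True
(x6 ^ (((x5 -> x4) -> x4) | x1)) ^ (((x4 -> (x4 <-> x6)) <-> ((x5 -> (x4 <-> x6)) -> x6)) ^ ((x6 -> x1) | x1)) = False ^ True = True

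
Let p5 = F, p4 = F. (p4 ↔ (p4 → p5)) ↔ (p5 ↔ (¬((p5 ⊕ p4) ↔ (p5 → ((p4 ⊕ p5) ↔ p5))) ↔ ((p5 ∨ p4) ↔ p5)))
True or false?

Substituting p5=F, p4=F:
p4 → p5 = F → F = T
p4 ↔ (p4 → p5) = F ↔ T = F
p5 ⊕ p4 = F ⊕ F = F
p4 ⊕ p5 = F ⊕ F = F
(p4 ⊕ p5) ↔ p5 = F ↔ F = T
p5 → ((p4 ⊕ p5) ↔ p5) = F → T = T
(p5 ⊕ p4) ↔ (p5 → ((p4 ⊕ p5) ↔ p5)) = F ↔ T = F
¬((p5 ⊕ p4) ↔ (p5 → ((p4 ⊕ p5) ↔ p5))) = ¬F = T
p5 ∨ p4 = F ∨ F = F
(p5 ∨ p4) ↔ p5 = F ↔ F = T
¬((p5 ⊕ p4) ↔ (p5 → ((p4 ⊕ p5) ↔ p5))) ↔ ((p5 ∨ p4) ↔ p5) = T ↔ T = T
p5 ↔ (¬((p5 ⊕ p4) ↔ (p5 → ((p4 ⊕ p5) ↔ p5))) ↔ ((p5 ∨ p4) ↔ p5)) = F ↔ T = F
(p4 ↔ (p4 → p5)) ↔ (p5 ↔ (¬((p5 ⊕ p4) ↔ (p5 → ((p4 ⊕ p5) ↔ p5))) ↔ ((p5 ∨ p4) ↔ p5))) = F ↔ F = T

T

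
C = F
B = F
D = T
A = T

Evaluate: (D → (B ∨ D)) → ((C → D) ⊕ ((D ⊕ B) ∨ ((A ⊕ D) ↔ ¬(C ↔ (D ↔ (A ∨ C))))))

B ∨ D = F ∨ T = T
D → (B ∨ D) = T → T = T
C → D = F → T = T
D ⊕ B = T ⊕ F = T
A ⊕ D = T ⊕ T = F
A ∨ C = T ∨ F = T
D ↔ (A ∨ C) = T ↔ T = T
C ↔ (D ↔ (A ∨ C)) = F ↔ T = F
¬(C ↔ (D ↔ (A ∨ C))) = ¬F = T
(A ⊕ D) ↔ ¬(C ↔ (D ↔ (A ∨ C))) = F ↔ T = F
(D ⊕ B) ∨ ((A ⊕ D) ↔ ¬(C ↔ (D ↔ (A ∨ C)))) = T ∨ F = T
(C → D) ⊕ ((D ⊕ B) ∨ ((A ⊕ D) ↔ ¬(C ↔ (D ↔ (A ∨ C))))) = T ⊕ T = F
(D → (B ∨ D)) → ((C → D) ⊕ ((D ⊕ B) ∨ ((A ⊕ D) ↔ ¬(C ↔ (D ↔ (A ∨ C)))))) = T → F = F

F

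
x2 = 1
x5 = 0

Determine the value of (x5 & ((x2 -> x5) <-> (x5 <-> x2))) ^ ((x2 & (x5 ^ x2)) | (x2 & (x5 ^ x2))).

x2 -> x5 = 1 -> 0 = 0
x5 <-> x2 = 0 <-> 1 = 0
(x2 -> x5) <-> (x5 <-> x2) = 0 <-> 0 = 1
x5 & ((x2 -> x5) <-> (x5 <-> x2)) = 0 & 1 = 0
x5 ^ x2 = 0 ^ 1 = 1
x2 & (x5 ^ x2) = 1 & 1 = 1
x5 ^ x2 = 0 ^ 1 = 1
x2 & (x5 ^ x2) = 1 & 1 = 1
(x2 & (x5 ^ x2)) | (x2 & (x5 ^ x2)) = 1 | 1 = 1
(x5 & ((x2 -> x5) <-> (x5 <-> x2))) ^ ((x2 & (x5 ^ x2)) | (x2 & (x5 ^ x2))) = 0 ^ 1 = 1

1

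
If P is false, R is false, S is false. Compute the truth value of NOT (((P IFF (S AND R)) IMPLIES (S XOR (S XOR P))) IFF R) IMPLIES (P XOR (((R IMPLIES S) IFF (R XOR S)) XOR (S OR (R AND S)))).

True

S AND R = False AND False = False
P IFF (S AND R) = False IFF False = True
S XOR P = False XOR False = False
S XOR (S XOR P) = False XOR False = False
(P IFF (S AND R)) IMPLIES (S XOR (S XOR P)) = True IMPLIES False = False
((P IFF (S AND R)) IMPLIES (S XOR (S XOR P))) IFF R = False IFF False = True
NOT (((P IFF (S AND R)) IMPLIES (S XOR (S XOR P))) IFF R) = NOT True = False
R IMPLIES S = False IMPLIES False = True
R XOR S = False XOR False = False
(R IMPLIES S) IFF (R XOR S) = True IFF False = False
R AND S = False AND False = False
S OR (R AND S) = False OR False = False
((R IMPLIES S) IFF (R XOR S)) XOR (S OR (R AND S)) = False XOR False = False
P XOR (((R IMPLIES S) IFF (R XOR S)) XOR (S OR (R AND S))) = False XOR False = False
NOT (((P IFF (S AND R)) IMPLIES (S XOR (S XOR P))) IFF R) IMPLIES (P XOR (((R IMPLIES S) IFF (R XOR S)) XOR (S OR (R AND S)))) = False IMPLIES False = True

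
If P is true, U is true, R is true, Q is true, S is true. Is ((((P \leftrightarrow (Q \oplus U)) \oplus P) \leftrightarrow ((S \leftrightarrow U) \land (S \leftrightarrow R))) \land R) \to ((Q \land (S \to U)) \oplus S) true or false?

\text{False}

Substituting P=\text{True}, U=\text{True}, R=\text{True}, Q=\text{True}, S=\text{True}:
Q \oplus U = \text{True} \oplus \text{True} = \text{False}
P \leftrightarrow (Q \oplus U) = \text{True} \leftrightarrow \text{False} = \text{False}
(P \leftrightarrow (Q \oplus U)) \oplus P = \text{False} \oplus \text{True} = \text{True}
S \leftrightarrow U = \text{True} \leftrightarrow \text{True} = \text{True}
S \leftrightarrow R = \text{True} \leftrightarrow \text{True} = \text{True}
(S \leftrightarrow U) \land (S \leftrightarrow R) = \text{True} \land \text{True} = \text{True}
((P \leftrightarrow (Q \oplus U)) \oplus P) \leftrightarrow ((S \leftrightarrow U) \land (S \leftrightarrow R)) = \text{True} \leftrightarrow \text{True} = \text{True}
(((P \leftrightarrow (Q \oplus U)) \oplus P) \leftrightarrow ((S \leftrightarrow U) \land (S \leftrightarrow R))) \land R = \text{True} \land \text{True} = \text{True}
S \to U = \text{True} \to \text{True} = \text{True}
Q \land (S \to U) = \text{True} \land \text{True} = \text{True}
(Q \land (S \to U)) \oplus S = \text{True} \oplus \text{True} = \text{False}
((((P \leftrightarrow (Q \oplus U)) \oplus P) \leftrightarrow ((S \leftrightarrow U) \land (S \leftrightarrow R))) \land R) \to ((Q \land (S \to U)) \oplus S) = \text{True} \to \text{False} = \text{False}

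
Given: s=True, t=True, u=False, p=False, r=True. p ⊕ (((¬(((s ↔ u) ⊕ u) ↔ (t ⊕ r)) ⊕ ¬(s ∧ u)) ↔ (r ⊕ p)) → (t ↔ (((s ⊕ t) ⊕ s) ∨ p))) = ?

Substituting s=True, t=True, u=False, p=False, r=True:
s ↔ u = True ↔ False = False
(s ↔ u) ⊕ u = False ⊕ False = False
t ⊕ r = True ⊕ True = False
((s ↔ u) ⊕ u) ↔ (t ⊕ r) = False ↔ False = True
¬(((s ↔ u) ⊕ u) ↔ (t ⊕ r)) = ¬True = False
s ∧ u = True ∧ False = False
¬(s ∧ u) = ¬False = True
¬(((s ↔ u) ⊕ u) ↔ (t ⊕ r)) ⊕ ¬(s ∧ u) = False ⊕ True = True
r ⊕ p = True ⊕ False = True
(¬(((s ↔ u) ⊕ u) ↔ (t ⊕ r)) ⊕ ¬(s ∧ u)) ↔ (r ⊕ p) = True ↔ True = True
s ⊕ t = True ⊕ True = False
(s ⊕ t) ⊕ s = False ⊕ True = True
((s ⊕ t) ⊕ s) ∨ p = True ∨ False = True
t ↔ (((s ⊕ t) ⊕ s) ∨ p) = True ↔ True = True
((¬(((s ↔ u) ⊕ u) ↔ (t ⊕ r)) ⊕ ¬(s ∧ u)) ↔ (r ⊕ p)) → (t ↔ (((s ⊕ t) ⊕ s) ∨ p)) = True → True = True
p ⊕ (((¬(((s ↔ u) ⊕ u) ↔ (t ⊕ r)) ⊕ ¬(s ∧ u)) ↔ (r ⊕ p)) → (t ↔ (((s ⊕ t) ⊕ s) ∨ p))) = False ⊕ True = True

True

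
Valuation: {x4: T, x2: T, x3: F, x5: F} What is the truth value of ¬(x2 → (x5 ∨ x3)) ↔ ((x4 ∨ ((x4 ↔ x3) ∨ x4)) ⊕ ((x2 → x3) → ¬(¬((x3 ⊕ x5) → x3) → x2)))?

F

x5 ∨ x3 = F ∨ F = F
x2 → (x5 ∨ x3) = T → F = F
¬(x2 → (x5 ∨ x3)) = ¬F = T
x4 ↔ x3 = T ↔ F = F
(x4 ↔ x3) ∨ x4 = F ∨ T = T
x4 ∨ ((x4 ↔ x3) ∨ x4) = T ∨ T = T
x2 → x3 = T → F = F
x3 ⊕ x5 = F ⊕ F = F
(x3 ⊕ x5) → x3 = F → F = T
¬((x3 ⊕ x5) → x3) = ¬T = F
¬((x3 ⊕ x5) → x3) → x2 = F → T = T
¬(¬((x3 ⊕ x5) → x3) → x2) = ¬T = F
(x2 → x3) → ¬(¬((x3 ⊕ x5) → x3) → x2) = F → F = T
(x4 ∨ ((x4 ↔ x3) ∨ x4)) ⊕ ((x2 → x3) → ¬(¬((x3 ⊕ x5) → x3) → x2)) = T ⊕ T = F
¬(x2 → (x5 ∨ x3)) ↔ ((x4 ∨ ((x4 ↔ x3) ∨ x4)) ⊕ ((x2 → x3) → ¬(¬((x3 ⊕ x5) → x3) → x2))) = T ↔ F = F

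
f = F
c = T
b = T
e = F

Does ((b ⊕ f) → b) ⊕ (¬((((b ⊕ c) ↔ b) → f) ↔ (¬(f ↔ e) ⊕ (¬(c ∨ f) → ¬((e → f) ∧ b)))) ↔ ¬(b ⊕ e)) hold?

b ⊕ f = T ⊕ F = T
(b ⊕ f) → b = T → T = T
b ⊕ c = T ⊕ T = F
(b ⊕ c) ↔ b = F ↔ T = F
((b ⊕ c) ↔ b) → f = F → F = T
f ↔ e = F ↔ F = T
¬(f ↔ e) = ¬T = F
c ∨ f = T ∨ F = T
¬(c ∨ f) = ¬T = F
e → f = F → F = T
(e → f) ∧ b = T ∧ T = T
¬((e → f) ∧ b) = ¬T = F
¬(c ∨ f) → ¬((e → f) ∧ b) = F → F = T
¬(f ↔ e) ⊕ (¬(c ∨ f) → ¬((e → f) ∧ b)) = F ⊕ T = T
(((b ⊕ c) ↔ b) → f) ↔ (¬(f ↔ e) ⊕ (¬(c ∨ f) → ¬((e → f) ∧ b))) = T ↔ T = T
¬((((b ⊕ c) ↔ b) → f) ↔ (¬(f ↔ e) ⊕ (¬(c ∨ f) → ¬((e → f) ∧ b)))) = ¬T = F
b ⊕ e = T ⊕ F = T
¬(b ⊕ e) = ¬T = F
¬((((b ⊕ c) ↔ b) → f) ↔ (¬(f ↔ e) ⊕ (¬(c ∨ f) → ¬((e → f) ∧ b)))) ↔ ¬(b ⊕ e) = F ↔ F = T
((b ⊕ f) → b) ⊕ (¬((((b ⊕ c) ↔ b) → f) ↔ (¬(f ↔ e) ⊕ (¬(c ∨ f) → ¬((e → f) ∧ b)))) ↔ ¬(b ⊕ e)) = T ⊕ T = F

F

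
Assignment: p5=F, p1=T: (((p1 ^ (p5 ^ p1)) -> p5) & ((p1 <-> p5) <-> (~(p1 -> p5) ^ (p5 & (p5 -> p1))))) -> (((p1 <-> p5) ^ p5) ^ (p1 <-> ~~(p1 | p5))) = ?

p5 ^ p1 = F ^ T = T
p1 ^ (p5 ^ p1) = T ^ T = F
(p1 ^ (p5 ^ p1)) -> p5 = F -> F = T
p1 <-> p5 = T <-> F = F
p1 -> p5 = T -> F = F
~(p1 -> p5) = ~F = T
p5 -> p1 = F -> T = T
p5 & (p5 -> p1) = F & T = F
~(p1 -> p5) ^ (p5 & (p5 -> p1)) = T ^ F = T
(p1 <-> p5) <-> (~(p1 -> p5) ^ (p5 & (p5 -> p1))) = F <-> T = F
((p1 ^ (p5 ^ p1)) -> p5) & ((p1 <-> p5) <-> (~(p1 -> p5) ^ (p5 & (p5 -> p1)))) = T & F = F
p1 <-> p5 = T <-> F = F
(p1 <-> p5) ^ p5 = F ^ F = F
p1 | p5 = T | F = T
~(p1 | p5) = ~T = F
~~(p1 | p5) = ~F = T
p1 <-> ~~(p1 | p5) = T <-> T = T
((p1 <-> p5) ^ p5) ^ (p1 <-> ~~(p1 | p5)) = F ^ T = T
(((p1 ^ (p5 ^ p1)) -> p5) & ((p1 <-> p5) <-> (~(p1 -> p5) ^ (p5 & (p5 -> p1))))) -> (((p1 <-> p5) ^ p5) ^ (p1 <-> ~~(p1 | p5))) = F -> T = T

T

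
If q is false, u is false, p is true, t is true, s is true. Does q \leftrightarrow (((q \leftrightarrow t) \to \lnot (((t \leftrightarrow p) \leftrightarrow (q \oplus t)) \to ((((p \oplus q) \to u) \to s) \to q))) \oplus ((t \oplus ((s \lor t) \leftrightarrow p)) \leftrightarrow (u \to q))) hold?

F

Substituting q=F, u=F, p=T, t=T, s=T:
q \leftrightarrow t = F \leftrightarrow T = F
t \leftrightarrow p = T \leftrightarrow T = T
q \oplus t = F \oplus T = T
(t \leftrightarrow p) \leftrightarrow (q \oplus t) = T \leftrightarrow T = T
p \oplus q = T \oplus F = T
(p \oplus q) \to u = T \to F = F
((p \oplus q) \to u) \to s = F \to T = T
(((p \oplus q) \to u) \to s) \to q = T \to F = F
((t \leftrightarrow p) \leftrightarrow (q \oplus t)) \to ((((p \oplus q) \to u) \to s) \to q) = T \to F = F
\lnot (((t \leftrightarrow p) \leftrightarrow (q \oplus t)) \to ((((p \oplus q) \to u) \to s) \to q)) = \lnot F = T
(q \leftrightarrow t) \to \lnot (((t \leftrightarrow p) \leftrightarrow (q \oplus t)) \to ((((p \oplus q) \to u) \to s) \to q)) = F \to T = T
s \lor t = T \lor T = T
(s \lor t) \leftrightarrow p = T \leftrightarrow T = T
t \oplus ((s \lor t) \leftrightarrow p) = T \oplus T = F
u \to q = F \to F = T
(t \oplus ((s \lor t) \leftrightarrow p)) \leftrightarrow (u \to q) = F \leftrightarrow T = F
((q \leftrightarrow t) \to \lnot (((t \leftrightarrow p) \leftrightarrow (q \oplus t)) \to ((((p \oplus q) \to u) \to s) \to q))) \oplus ((t \oplus ((s \lor t) \leftrightarrow p)) \leftrightarrow (u \to q)) = T \oplus F = T
q \leftrightarrow (((q \leftrightarrow t) \to \lnot (((t \leftrightarrow p) \leftrightarrow (q \oplus t)) \to ((((p \oplus q) \to u) \to s) \to q))) \oplus ((t \oplus ((s \lor t) \leftrightarrow p)) \leftrightarrow (u \to q))) = F \leftrightarrow T = F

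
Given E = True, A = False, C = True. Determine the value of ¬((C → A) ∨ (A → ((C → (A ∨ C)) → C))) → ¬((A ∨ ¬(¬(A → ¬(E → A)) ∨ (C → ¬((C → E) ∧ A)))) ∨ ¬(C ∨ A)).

C → A = True → False = False
A ∨ C = False ∨ True = True
C → (A ∨ C) = True → True = True
(C → (A ∨ C)) → C = True → True = True
A → ((C → (A ∨ C)) → C) = False → True = True
(C → A) ∨ (A → ((C → (A ∨ C)) → C)) = False ∨ True = True
¬((C → A) ∨ (A → ((C → (A ∨ C)) → C))) = ¬True = False
E → A = True → False = False
¬(E → A) = ¬False = True
A → ¬(E → A) = False → True = True
¬(A → ¬(E → A)) = ¬True = False
C → E = True → True = True
(C → E) ∧ A = True ∧ False = False
¬((C → E) ∧ A) = ¬False = True
C → ¬((C → E) ∧ A) = True → True = True
¬(A → ¬(E → A)) ∨ (C → ¬((C → E) ∧ A)) = False ∨ True = True
¬(¬(A → ¬(E → A)) ∨ (C → ¬((C → E) ∧ A))) = ¬True = False
A ∨ ¬(¬(A → ¬(E → A)) ∨ (C → ¬((C → E) ∧ A))) = False ∨ False = False
C ∨ A = True ∨ False = True
¬(C ∨ A) = ¬True = False
(A ∨ ¬(¬(A → ¬(E → A)) ∨ (C → ¬((C → E) ∧ A)))) ∨ ¬(C ∨ A) = False ∨ False = False
¬((A ∨ ¬(¬(A → ¬(E → A)) ∨ (C → ¬((C → E) ∧ A)))) ∨ ¬(C ∨ A)) = ¬False = True
¬((C → A) ∨ (A → ((C → (A ∨ C)) → C))) → ¬((A ∨ ¬(¬(A → ¬(E → A)) ∨ (C → ¬((C → E) ∧ A)))) ∨ ¬(C ∨ A)) = False → True = True

True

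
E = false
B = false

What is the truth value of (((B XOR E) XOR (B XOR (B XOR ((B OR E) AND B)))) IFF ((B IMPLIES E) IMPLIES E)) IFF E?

B XOR E = false XOR false = false
B OR E = false OR false = false
(B OR E) AND B = false AND false = false
B XOR ((B OR E) AND B) = false XOR false = false
B XOR (B XOR ((B OR E) AND B)) = false XOR false = false
(B XOR E) XOR (B XOR (B XOR ((B OR E) AND B))) = false XOR false = false
B IMPLIES E = false IMPLIES false = true
(B IMPLIES E) IMPLIES E = true IMPLIES false = false
((B XOR E) XOR (B XOR (B XOR ((B OR E) AND B)))) IFF ((B IMPLIES E) IMPLIES E) = false IFF false = true
(((B XOR E) XOR (B XOR (B XOR ((B OR E) AND B)))) IFF ((B IMPLIES E) IMPLIES E)) IFF E = true IFF false = false

false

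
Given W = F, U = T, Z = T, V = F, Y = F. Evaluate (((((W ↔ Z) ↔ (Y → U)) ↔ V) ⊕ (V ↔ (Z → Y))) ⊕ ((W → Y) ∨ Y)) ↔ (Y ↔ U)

F

Substituting W=F, U=T, Z=T, V=F, Y=F:
W ↔ Z = F ↔ T = F
Y → U = F → T = T
(W ↔ Z) ↔ (Y → U) = F ↔ T = F
((W ↔ Z) ↔ (Y → U)) ↔ V = F ↔ F = T
Z → Y = T → F = F
V ↔ (Z → Y) = F ↔ F = T
(((W ↔ Z) ↔ (Y → U)) ↔ V) ⊕ (V ↔ (Z → Y)) = T ⊕ T = F
W → Y = F → F = T
(W → Y) ∨ Y = T ∨ F = T
((((W ↔ Z) ↔ (Y → U)) ↔ V) ⊕ (V ↔ (Z → Y))) ⊕ ((W → Y) ∨ Y) = F ⊕ T = T
Y ↔ U = F ↔ T = F
(((((W ↔ Z) ↔ (Y → U)) ↔ V) ⊕ (V ↔ (Z → Y))) ⊕ ((W → Y) ∨ Y)) ↔ (Y ↔ U) = T ↔ F = F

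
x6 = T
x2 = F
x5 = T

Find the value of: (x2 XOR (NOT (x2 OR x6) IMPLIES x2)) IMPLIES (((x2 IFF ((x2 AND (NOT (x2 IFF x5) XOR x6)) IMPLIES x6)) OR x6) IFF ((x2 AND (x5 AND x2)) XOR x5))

x2 OR x6 = F OR T = T
NOT (x2 OR x6) = NOT T = F
NOT (x2 OR x6) IMPLIES x2 = F IMPLIES F = T
x2 XOR (NOT (x2 OR x6) IMPLIES x2) = F XOR T = T
x2 IFF x5 = F IFF T = F
NOT (x2 IFF x5) = NOT F = T
NOT (x2 IFF x5) XOR x6 = T XOR T = F
x2 AND (NOT (x2 IFF x5) XOR x6) = F AND F = F
(x2 AND (NOT (x2 IFF x5) XOR x6)) IMPLIES x6 = F IMPLIES T = T
x2 IFF ((x2 AND (NOT (x2 IFF x5) XOR x6)) IMPLIES x6) = F IFF T = F
(x2 IFF ((x2 AND (NOT (x2 IFF x5) XOR x6)) IMPLIES x6)) OR x6 = F OR T = T
x5 AND x2 = T AND F = F
x2 AND (x5 AND x2) = F AND F = F
(x2 AND (x5 AND x2)) XOR x5 = F XOR T = T
((x2 IFF ((x2 AND (NOT (x2 IFF x5) XOR x6)) IMPLIES x6)) OR x6) IFF ((x2 AND (x5 AND x2)) XOR x5) = T IFF T = T
(x2 XOR (NOT (x2 OR x6) IMPLIES x2)) IMPLIES (((x2 IFF ((x2 AND (NOT (x2 IFF x5) XOR x6)) IMPLIES x6)) OR x6) IFF ((x2 AND (x5 AND x2)) XOR x5)) = T IMPLIES T = T

T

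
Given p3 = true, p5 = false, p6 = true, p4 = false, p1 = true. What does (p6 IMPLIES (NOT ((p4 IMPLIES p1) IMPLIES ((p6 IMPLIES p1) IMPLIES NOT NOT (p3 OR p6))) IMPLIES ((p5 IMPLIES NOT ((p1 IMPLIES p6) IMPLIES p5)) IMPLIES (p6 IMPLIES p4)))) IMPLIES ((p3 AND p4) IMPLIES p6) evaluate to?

true

p4 IMPLIES p1 = false IMPLIES true = true
p6 IMPLIES p1 = true IMPLIES true = true
p3 OR p6 = true OR true = true
NOT (p3 OR p6) = NOT true = false
NOT NOT (p3 OR p6) = NOT false = true
(p6 IMPLIES p1) IMPLIES NOT NOT (p3 OR p6) = true IMPLIES true = true
(p4 IMPLIES p1) IMPLIES ((p6 IMPLIES p1) IMPLIES NOT NOT (p3 OR p6)) = true IMPLIES true = true
NOT ((p4 IMPLIES p1) IMPLIES ((p6 IMPLIES p1) IMPLIES NOT NOT (p3 OR p6))) = NOT true = false
p1 IMPLIES p6 = true IMPLIES true = true
(p1 IMPLIES p6) IMPLIES p5 = true IMPLIES false = false
NOT ((p1 IMPLIES p6) IMPLIES p5) = NOT false = true
p5 IMPLIES NOT ((p1 IMPLIES p6) IMPLIES p5) = false IMPLIES true = true
p6 IMPLIES p4 = true IMPLIES false = false
(p5 IMPLIES NOT ((p1 IMPLIES p6) IMPLIES p5)) IMPLIES (p6 IMPLIES p4) = true IMPLIES false = false
NOT ((p4 IMPLIES p1) IMPLIES ((p6 IMPLIES p1) IMPLIES NOT NOT (p3 OR p6))) IMPLIES ((p5 IMPLIES NOT ((p1 IMPLIES p6) IMPLIES p5)) IMPLIES (p6 IMPLIES p4)) = false IMPLIES false = true
p6 IMPLIES (NOT ((p4 IMPLIES p1) IMPLIES ((p6 IMPLIES p1) IMPLIES NOT NOT (p3 OR p6))) IMPLIES ((p5 IMPLIES NOT ((p1 IMPLIES p6) IMPLIES p5)) IMPLIES (p6 IMPLIES p4))) = true IMPLIES true = true
p3 AND p4 = true AND false = false
(p3 AND p4) IMPLIES p6 = false IMPLIES true = true
(p6 IMPLIES (NOT ((p4 IMPLIES p1) IMPLIES ((p6 IMPLIES p1) IMPLIES NOT NOT (p3 OR p6))) IMPLIES ((p5 IMPLIES NOT ((p1 IMPLIES p6) IMPLIES p5)) IMPLIES (p6 IMPLIES p4)))) IMPLIES ((p3 AND p4) IMPLIES p6) = true IMPLIES true = true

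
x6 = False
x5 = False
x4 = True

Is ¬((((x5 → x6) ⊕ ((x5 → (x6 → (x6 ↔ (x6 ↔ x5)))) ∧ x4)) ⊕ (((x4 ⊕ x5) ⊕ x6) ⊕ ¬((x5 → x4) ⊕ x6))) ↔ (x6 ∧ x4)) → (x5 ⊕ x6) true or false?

x5 → x6 = False → False = True
x6 ↔ x5 = False ↔ False = True
x6 ↔ (x6 ↔ x5) = False ↔ True = False
x6 → (x6 ↔ (x6 ↔ x5)) = False → False = True
x5 → (x6 → (x6 ↔ (x6 ↔ x5))) = False → True = True
(x5 → (x6 → (x6 ↔ (x6 ↔ x5)))) ∧ x4 = True ∧ True = True
(x5 → x6) ⊕ ((x5 → (x6 → (x6 ↔ (x6 ↔ x5)))) ∧ x4) = True ⊕ True = False
x4 ⊕ x5 = True ⊕ False = True
(x4 ⊕ x5) ⊕ x6 = True ⊕ False = True
x5 → x4 = False → True = True
(x5 → x4) ⊕ x6 = True ⊕ False = True
¬((x5 → x4) ⊕ x6) = ¬True = False
((x4 ⊕ x5) ⊕ x6) ⊕ ¬((x5 → x4) ⊕ x6) = True ⊕ False = True
((x5 → x6) ⊕ ((x5 → (x6 → (x6 ↔ (x6 ↔ x5)))) ∧ x4)) ⊕ (((x4 ⊕ x5) ⊕ x6) ⊕ ¬((x5 → x4) ⊕ x6)) = False ⊕ True = True
x6 ∧ x4 = False ∧ True = False
(((x5 → x6) ⊕ ((x5 → (x6 → (x6 ↔ (x6 ↔ x5)))) ∧ x4)) ⊕ (((x4 ⊕ x5) ⊕ x6) ⊕ ¬((x5 → x4) ⊕ x6))) ↔ (x6 ∧ x4) = True ↔ False = False
¬((((x5 → x6) ⊕ ((x5 → (x6 → (x6 ↔ (x6 ↔ x5)))) ∧ x4)) ⊕ (((x4 ⊕ x5) ⊕ x6) ⊕ ¬((x5 → x4) ⊕ x6))) ↔ (x6 ∧ x4)) = ¬False = True
x5 ⊕ x6 = False ⊕ False = False
¬((((x5 → x6) ⊕ ((x5 → (x6 → (x6 ↔ (x6 ↔ x5)))) ∧ x4)) ⊕ (((x4 ⊕ x5) ⊕ x6) ⊕ ¬((x5 → x4) ⊕ x6))) ↔ (x6 ∧ x4)) → (x5 ⊕ x6) = True → False = False

False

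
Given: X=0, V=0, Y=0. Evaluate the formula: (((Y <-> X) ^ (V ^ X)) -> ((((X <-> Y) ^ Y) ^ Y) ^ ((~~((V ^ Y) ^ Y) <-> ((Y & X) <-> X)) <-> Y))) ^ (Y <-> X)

Y <-> X = 0 <-> 0 = 1
V ^ X = 0 ^ 0 = 0
(Y <-> X) ^ (V ^ X) = 1 ^ 0 = 1
X <-> Y = 0 <-> 0 = 1
(X <-> Y) ^ Y = 1 ^ 0 = 1
((X <-> Y) ^ Y) ^ Y = 1 ^ 0 = 1
V ^ Y = 0 ^ 0 = 0
(V ^ Y) ^ Y = 0 ^ 0 = 0
~((V ^ Y) ^ Y) = ~0 = 1
~~((V ^ Y) ^ Y) = ~1 = 0
Y & X = 0 & 0 = 0
(Y & X) <-> X = 0 <-> 0 = 1
~~((V ^ Y) ^ Y) <-> ((Y & X) <-> X) = 0 <-> 1 = 0
(~~((V ^ Y) ^ Y) <-> ((Y & X) <-> X)) <-> Y = 0 <-> 0 = 1
(((X <-> Y) ^ Y) ^ Y) ^ ((~~((V ^ Y) ^ Y) <-> ((Y & X) <-> X)) <-> Y) = 1 ^ 1 = 0
((Y <-> X) ^ (V ^ X)) -> ((((X <-> Y) ^ Y) ^ Y) ^ ((~~((V ^ Y) ^ Y) <-> ((Y & X) <-> X)) <-> Y)) = 1 -> 0 = 0
Y <-> X = 0 <-> 0 = 1
(((Y <-> X) ^ (V ^ X)) -> ((((X <-> Y) ^ Y) ^ Y) ^ ((~~((V ^ Y) ^ Y) <-> ((Y & X) <-> X)) <-> Y))) ^ (Y <-> X) = 0 ^ 1 = 1

1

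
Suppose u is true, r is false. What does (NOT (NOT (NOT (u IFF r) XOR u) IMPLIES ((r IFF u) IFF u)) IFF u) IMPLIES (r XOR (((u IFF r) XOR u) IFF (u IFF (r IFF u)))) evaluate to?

false

u IFF r = true IFF false = false
NOT (u IFF r) = NOT false = true
NOT (u IFF r) XOR u = true XOR true = false
NOT (NOT (u IFF r) XOR u) = NOT false = true
r IFF u = false IFF true = false
(r IFF u) IFF u = false IFF true = false
NOT (NOT (u IFF r) XOR u) IMPLIES ((r IFF u) IFF u) = true IMPLIES false = false
NOT (NOT (NOT (u IFF r) XOR u) IMPLIES ((r IFF u) IFF u)) = NOT false = true
NOT (NOT (NOT (u IFF r) XOR u) IMPLIES ((r IFF u) IFF u)) IFF u = true IFF true = true
u IFF r = true IFF false = false
(u IFF r) XOR u = false XOR true = true
r IFF u = false IFF true = false
u IFF (r IFF u) = true IFF false = false
((u IFF r) XOR u) IFF (u IFF (r IFF u)) = true IFF false = false
r XOR (((u IFF r) XOR u) IFF (u IFF (r IFF u))) = false XOR false = false
(NOT (NOT (NOT (u IFF r) XOR u) IMPLIES ((r IFF u) IFF u)) IFF u) IMPLIES (r XOR (((u IFF r) XOR u) IFF (u IFF (r IFF u)))) = true IMPLIES false = false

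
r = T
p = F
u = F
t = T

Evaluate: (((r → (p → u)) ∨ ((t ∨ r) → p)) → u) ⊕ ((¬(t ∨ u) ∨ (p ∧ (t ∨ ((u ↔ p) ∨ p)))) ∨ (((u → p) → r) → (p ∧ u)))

F

Substituting r=T, p=F, u=F, t=T:
p → u = F → F = T
r → (p → u) = T → T = T
t ∨ r = T ∨ T = T
(t ∨ r) → p = T → F = F
(r → (p → u)) ∨ ((t ∨ r) → p) = T ∨ F = T
((r → (p → u)) ∨ ((t ∨ r) → p)) → u = T → F = F
t ∨ u = T ∨ F = T
¬(t ∨ u) = ¬T = F
u ↔ p = F ↔ F = T
(u ↔ p) ∨ p = T ∨ F = T
t ∨ ((u ↔ p) ∨ p) = T ∨ T = T
p ∧ (t ∨ ((u ↔ p) ∨ p)) = F ∧ T = F
¬(t ∨ u) ∨ (p ∧ (t ∨ ((u ↔ p) ∨ p))) = F ∨ F = F
u → p = F → F = T
(u → p) → r = T → T = T
p ∧ u = F ∧ F = F
((u → p) → r) → (p ∧ u) = T → F = F
(¬(t ∨ u) ∨ (p ∧ (t ∨ ((u ↔ p) ∨ p)))) ∨ (((u → p) → r) → (p ∧ u)) = F ∨ F = F
(((r → (p → u)) ∨ ((t ∨ r) → p)) → u) ⊕ ((¬(t ∨ u) ∨ (p ∧ (t ∨ ((u ↔ p) ∨ p)))) ∨ (((u → p) → r) → (p ∧ u))) = F ⊕ F = F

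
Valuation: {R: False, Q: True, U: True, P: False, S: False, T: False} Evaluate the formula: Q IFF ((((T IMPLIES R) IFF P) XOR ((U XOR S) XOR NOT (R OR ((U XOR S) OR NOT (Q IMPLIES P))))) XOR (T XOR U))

T IMPLIES R = False IMPLIES False = True
(T IMPLIES R) IFF P = True IFF False = False
U XOR S = True XOR False = True
U XOR S = True XOR False = True
Q IMPLIES P = True IMPLIES False = False
NOT (Q IMPLIES P) = NOT False = True
(U XOR S) OR NOT (Q IMPLIES P) = True OR True = True
R OR ((U XOR S) OR NOT (Q IMPLIES P)) = False OR True = True
NOT (R OR ((U XOR S) OR NOT (Q IMPLIES P))) = NOT True = False
(U XOR S) XOR NOT (R OR ((U XOR S) OR NOT (Q IMPLIES P))) = True XOR False = True
((T IMPLIES R) IFF P) XOR ((U XOR S) XOR NOT (R OR ((U XOR S) OR NOT (Q IMPLIES P)))) = False XOR True = True
T XOR U = False XOR True = True
(((T IMPLIES R) IFF P) XOR ((U XOR S) XOR NOT (R OR ((U XOR S) OR NOT (Q IMPLIES P))))) XOR (T XOR U) = True XOR True = False
Q IFF ((((T IMPLIES R) IFF P) XOR ((U XOR S) XOR NOT (R OR ((U XOR S) OR NOT (Q IMPLIES P))))) XOR (T XOR U)) = True IFF False = False

False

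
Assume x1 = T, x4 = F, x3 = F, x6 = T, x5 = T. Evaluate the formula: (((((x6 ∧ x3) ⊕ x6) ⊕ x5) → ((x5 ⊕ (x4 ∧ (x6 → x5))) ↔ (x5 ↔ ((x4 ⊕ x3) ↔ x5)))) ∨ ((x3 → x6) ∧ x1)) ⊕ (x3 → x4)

Substituting x1=T, x4=F, x3=F, x6=T, x5=T:
x6 ∧ x3 = T ∧ F = F
(x6 ∧ x3) ⊕ x6 = F ⊕ T = T
((x6 ∧ x3) ⊕ x6) ⊕ x5 = T ⊕ T = F
x6 → x5 = T → T = T
x4 ∧ (x6 → x5) = F ∧ T = F
x5 ⊕ (x4 ∧ (x6 → x5)) = T ⊕ F = T
x4 ⊕ x3 = F ⊕ F = F
(x4 ⊕ x3) ↔ x5 = F ↔ T = F
x5 ↔ ((x4 ⊕ x3) ↔ x5) = T ↔ F = F
(x5 ⊕ (x4 ∧ (x6 → x5))) ↔ (x5 ↔ ((x4 ⊕ x3) ↔ x5)) = T ↔ F = F
(((x6 ∧ x3) ⊕ x6) ⊕ x5) → ((x5 ⊕ (x4 ∧ (x6 → x5))) ↔ (x5 ↔ ((x4 ⊕ x3) ↔ x5))) = F → F = T
x3 → x6 = F → T = T
(x3 → x6) ∧ x1 = T ∧ T = T
((((x6 ∧ x3) ⊕ x6) ⊕ x5) → ((x5 ⊕ (x4 ∧ (x6 → x5))) ↔ (x5 ↔ ((x4 ⊕ x3) ↔ x5)))) ∨ ((x3 → x6) ∧ x1) = T ∨ T = T
x3 → x4 = F → F = T
(((((x6 ∧ x3) ⊕ x6) ⊕ x5) → ((x5 ⊕ (x4 ∧ (x6 → x5))) ↔ (x5 ↔ ((x4 ⊕ x3) ↔ x5)))) ∨ ((x3 → x6) ∧ x1)) ⊕ (x3 → x4) = T ⊕ T = F

F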